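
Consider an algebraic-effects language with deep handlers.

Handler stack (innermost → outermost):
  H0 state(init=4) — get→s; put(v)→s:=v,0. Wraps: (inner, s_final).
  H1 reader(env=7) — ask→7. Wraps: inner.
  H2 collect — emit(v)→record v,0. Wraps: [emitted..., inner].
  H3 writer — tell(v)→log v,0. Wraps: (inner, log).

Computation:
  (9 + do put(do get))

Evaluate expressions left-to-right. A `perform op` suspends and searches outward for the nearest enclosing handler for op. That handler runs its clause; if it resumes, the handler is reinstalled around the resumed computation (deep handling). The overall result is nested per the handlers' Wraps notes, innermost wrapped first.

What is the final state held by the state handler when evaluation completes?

Working:
get @ H0 ⇒ 4
put(4) @ H0 ⇒ s:=4
H0 returns (9, 4)
H1 returns (9, 4)
H2 returns [(9, 4)]
H3 returns ([(9, 4)], ())
= ([(9, 4)], ())

Answer: 4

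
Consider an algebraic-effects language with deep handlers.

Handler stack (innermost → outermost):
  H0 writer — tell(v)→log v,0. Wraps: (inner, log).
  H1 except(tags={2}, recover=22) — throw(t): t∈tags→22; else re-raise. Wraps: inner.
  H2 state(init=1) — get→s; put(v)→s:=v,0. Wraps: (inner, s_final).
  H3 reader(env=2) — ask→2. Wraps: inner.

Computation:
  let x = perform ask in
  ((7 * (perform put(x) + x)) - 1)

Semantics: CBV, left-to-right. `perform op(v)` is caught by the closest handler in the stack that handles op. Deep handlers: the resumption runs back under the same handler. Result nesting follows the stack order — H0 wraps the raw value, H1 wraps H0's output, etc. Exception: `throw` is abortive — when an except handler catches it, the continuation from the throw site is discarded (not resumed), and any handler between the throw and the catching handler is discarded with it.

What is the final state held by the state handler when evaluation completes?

Evaluation trace:
ask @ H3 ⇒ 2
put(2) @ H2 ⇒ s:=2
H0 returns (13, ())
H1 returns (13, ())
H2 returns ((13, ()), 2)
H3 returns ((13, ()), 2)
= ((13, ()), 2)

Answer: 2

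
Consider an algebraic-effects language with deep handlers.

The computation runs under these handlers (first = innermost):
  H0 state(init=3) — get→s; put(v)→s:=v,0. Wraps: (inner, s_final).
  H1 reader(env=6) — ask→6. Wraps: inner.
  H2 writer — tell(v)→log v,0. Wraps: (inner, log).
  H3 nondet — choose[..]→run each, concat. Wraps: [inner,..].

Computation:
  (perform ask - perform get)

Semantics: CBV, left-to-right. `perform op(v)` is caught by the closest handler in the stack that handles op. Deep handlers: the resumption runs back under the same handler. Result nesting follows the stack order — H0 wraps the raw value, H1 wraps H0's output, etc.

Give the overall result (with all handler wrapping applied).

Answer: [((3, 3), ())]

Step-by-step:
ask @ H1 ⇒ 6
get @ H0 ⇒ 3
H0 returns (3, 3)
H1 returns (3, 3)
H2 returns ((3, 3), ())
H3 returns [((3, 3), ())]
= [((3, 3), ())]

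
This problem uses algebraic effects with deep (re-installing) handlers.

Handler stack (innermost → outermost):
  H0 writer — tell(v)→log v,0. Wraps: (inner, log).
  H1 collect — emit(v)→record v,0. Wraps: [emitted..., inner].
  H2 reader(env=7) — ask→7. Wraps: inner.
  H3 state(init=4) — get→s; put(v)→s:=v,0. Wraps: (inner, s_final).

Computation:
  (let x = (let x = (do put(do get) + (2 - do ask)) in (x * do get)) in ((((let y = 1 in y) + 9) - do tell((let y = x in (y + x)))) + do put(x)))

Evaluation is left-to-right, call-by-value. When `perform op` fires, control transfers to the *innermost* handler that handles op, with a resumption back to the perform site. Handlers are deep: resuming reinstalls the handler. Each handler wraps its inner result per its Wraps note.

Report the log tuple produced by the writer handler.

Answer: (-40)

Step-by-step:
get @ H3 ⇒ 4
put(4) @ H3 ⇒ s:=4
ask @ H2 ⇒ 7
get @ H3 ⇒ 4
tell(-40) @ H0 ⇒ log+=-40
put(-20) @ H3 ⇒ s:=-20
H0 returns (10, (-40))
H1 returns [(10, (-40))]
H2 returns [(10, (-40))]
H3 returns ([(10, (-40))], -20)
= ([(10, (-40))], -20)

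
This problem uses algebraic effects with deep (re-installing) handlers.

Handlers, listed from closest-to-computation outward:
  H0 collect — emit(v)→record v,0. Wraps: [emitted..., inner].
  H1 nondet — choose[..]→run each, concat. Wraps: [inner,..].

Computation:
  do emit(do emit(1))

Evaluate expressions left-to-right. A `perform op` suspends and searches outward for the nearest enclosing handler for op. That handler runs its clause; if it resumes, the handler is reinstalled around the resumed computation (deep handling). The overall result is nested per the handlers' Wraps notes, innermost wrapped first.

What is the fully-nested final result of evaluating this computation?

Answer: [[1, 0, 0]]

Working:
emit(1) @ H0 ⇒ out+=1
emit(0) @ H0 ⇒ out+=0
H0 returns [1, 0, 0]
H1 returns [[1, 0, 0]]
= [[1, 0, 0]]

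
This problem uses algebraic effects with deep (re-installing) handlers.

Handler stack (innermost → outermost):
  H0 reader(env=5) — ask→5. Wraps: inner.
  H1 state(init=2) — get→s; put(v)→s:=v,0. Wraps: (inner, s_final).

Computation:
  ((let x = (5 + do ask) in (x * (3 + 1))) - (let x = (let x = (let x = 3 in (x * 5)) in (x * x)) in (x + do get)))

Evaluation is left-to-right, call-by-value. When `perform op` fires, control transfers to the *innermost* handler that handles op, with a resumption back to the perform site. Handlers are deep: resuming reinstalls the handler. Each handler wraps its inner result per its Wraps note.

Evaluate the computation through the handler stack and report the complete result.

Step-by-step:
ask @ H0 ⇒ 5
get @ H1 ⇒ 2
H0 returns -187
H1 returns (-187, 2)
= (-187, 2)

Answer: (-187, 2)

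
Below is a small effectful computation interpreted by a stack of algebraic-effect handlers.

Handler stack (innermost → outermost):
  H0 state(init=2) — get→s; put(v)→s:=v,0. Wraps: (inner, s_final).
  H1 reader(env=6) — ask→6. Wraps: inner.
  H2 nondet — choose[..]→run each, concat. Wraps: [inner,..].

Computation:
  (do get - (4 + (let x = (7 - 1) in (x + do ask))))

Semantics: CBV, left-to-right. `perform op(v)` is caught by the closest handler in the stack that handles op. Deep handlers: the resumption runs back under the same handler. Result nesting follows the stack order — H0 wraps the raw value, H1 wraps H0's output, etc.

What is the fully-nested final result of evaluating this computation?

Step-by-step:
get @ H0 ⇒ 2
ask @ H1 ⇒ 6
H0 returns (-14, 2)
H1 returns (-14, 2)
H2 returns [(-14, 2)]
= [(-14, 2)]

Answer: [(-14, 2)]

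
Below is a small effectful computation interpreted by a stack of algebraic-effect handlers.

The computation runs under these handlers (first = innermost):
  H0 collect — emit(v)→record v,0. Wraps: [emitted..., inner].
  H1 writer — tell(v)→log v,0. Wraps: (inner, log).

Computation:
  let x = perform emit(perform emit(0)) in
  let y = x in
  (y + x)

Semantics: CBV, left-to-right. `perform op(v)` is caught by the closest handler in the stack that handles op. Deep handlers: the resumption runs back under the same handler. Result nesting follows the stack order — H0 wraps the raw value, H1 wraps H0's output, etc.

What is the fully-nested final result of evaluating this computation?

Answer: ([0, 0, 0], ())

Step-by-step:
emit(0) @ H0 ⇒ out+=0
emit(0) @ H0 ⇒ out+=0
H0 returns [0, 0, 0]
H1 returns ([0, 0, 0], ())
= ([0, 0, 0], ())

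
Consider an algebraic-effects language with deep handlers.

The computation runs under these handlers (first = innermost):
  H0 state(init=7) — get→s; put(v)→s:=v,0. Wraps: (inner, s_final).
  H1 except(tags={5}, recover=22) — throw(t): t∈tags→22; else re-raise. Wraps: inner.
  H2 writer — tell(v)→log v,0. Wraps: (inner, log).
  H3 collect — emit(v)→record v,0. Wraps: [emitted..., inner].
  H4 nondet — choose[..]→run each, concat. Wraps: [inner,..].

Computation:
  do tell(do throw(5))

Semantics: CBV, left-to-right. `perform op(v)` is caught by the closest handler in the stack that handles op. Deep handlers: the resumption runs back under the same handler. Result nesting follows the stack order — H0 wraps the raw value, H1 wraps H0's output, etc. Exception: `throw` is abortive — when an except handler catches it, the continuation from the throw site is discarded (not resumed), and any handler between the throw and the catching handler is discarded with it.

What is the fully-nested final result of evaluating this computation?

Answer: [[(22, ())]]

Working:
throw(5) @ H1 caught ⇒ 22
H2 returns (22, ())
H3 returns [(22, ())]
H4 returns [[(22, ())]]
= [[(22, ())]]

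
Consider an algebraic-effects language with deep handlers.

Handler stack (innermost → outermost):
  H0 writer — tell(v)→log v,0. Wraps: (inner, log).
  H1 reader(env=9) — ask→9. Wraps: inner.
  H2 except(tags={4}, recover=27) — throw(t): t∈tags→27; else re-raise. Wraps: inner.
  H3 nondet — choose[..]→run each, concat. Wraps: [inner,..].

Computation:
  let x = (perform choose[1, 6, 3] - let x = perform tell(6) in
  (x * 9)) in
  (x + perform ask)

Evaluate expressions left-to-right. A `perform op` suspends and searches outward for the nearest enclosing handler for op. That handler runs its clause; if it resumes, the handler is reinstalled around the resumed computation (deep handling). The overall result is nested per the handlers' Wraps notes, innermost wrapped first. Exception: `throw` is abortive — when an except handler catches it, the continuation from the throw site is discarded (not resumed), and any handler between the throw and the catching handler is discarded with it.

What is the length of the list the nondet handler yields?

Evaluation trace:
choose[1, 6, 3] @ H3
  branch[0] choose=1:
    tell(6) @ H0 ⇒ log+=6
    ask @ H1 ⇒ 9
    H0 returns (10, (6))
    H1 returns (10, (6))
    H2 returns (10, (6))
    H3 returns [(10, (6))]
  branch[1] choose=6:
    tell(6) @ H0 ⇒ log+=6
    ask @ H1 ⇒ 9
    H0 returns (15, (6))
    H1 returns (15, (6))
    H2 returns (15, (6))
    H3 returns [(15, (6))]
  branch[2] choose=3:
    tell(6) @ H0 ⇒ log+=6
    ask @ H1 ⇒ 9
    H0 returns (12, (6))
    H1 returns (12, (6))
    H2 returns (12, (6))
    H3 returns [(12, (6))]
= [(10, (6)), (15, (6)), (12, (6))]

Answer: 3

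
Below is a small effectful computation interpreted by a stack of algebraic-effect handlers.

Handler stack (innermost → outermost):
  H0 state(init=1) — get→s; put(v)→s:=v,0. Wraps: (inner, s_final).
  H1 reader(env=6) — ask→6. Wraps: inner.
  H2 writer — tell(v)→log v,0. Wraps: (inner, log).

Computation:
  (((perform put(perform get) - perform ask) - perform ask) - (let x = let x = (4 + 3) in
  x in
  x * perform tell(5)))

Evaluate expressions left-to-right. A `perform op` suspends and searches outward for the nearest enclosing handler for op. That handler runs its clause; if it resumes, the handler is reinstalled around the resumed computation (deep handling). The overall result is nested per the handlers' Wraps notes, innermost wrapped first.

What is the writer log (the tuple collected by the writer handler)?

Step-by-step:
get @ H0 ⇒ 1
put(1) @ H0 ⇒ s:=1
ask @ H1 ⇒ 6
ask @ H1 ⇒ 6
tell(5) @ H2 ⇒ log+=5
H0 returns (-12, 1)
H1 returns (-12, 1)
H2 returns ((-12, 1), (5))
= ((-12, 1), (5))

Answer: (5)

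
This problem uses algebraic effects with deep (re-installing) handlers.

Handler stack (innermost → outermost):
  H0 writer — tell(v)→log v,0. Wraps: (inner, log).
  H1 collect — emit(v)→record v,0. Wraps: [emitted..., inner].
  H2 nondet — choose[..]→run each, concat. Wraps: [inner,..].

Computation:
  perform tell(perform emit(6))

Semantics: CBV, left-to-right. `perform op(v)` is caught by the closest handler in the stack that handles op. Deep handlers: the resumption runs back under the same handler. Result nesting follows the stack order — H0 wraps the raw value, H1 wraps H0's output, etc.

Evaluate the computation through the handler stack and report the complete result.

Step-by-step:
emit(6) @ H1 ⇒ out+=6
tell(0) @ H0 ⇒ log+=0
H0 returns (0, (0))
H1 returns [6, (0, (0))]
H2 returns [[6, (0, (0))]]
= [[6, (0, (0))]]

Answer: [[6, (0, (0))]]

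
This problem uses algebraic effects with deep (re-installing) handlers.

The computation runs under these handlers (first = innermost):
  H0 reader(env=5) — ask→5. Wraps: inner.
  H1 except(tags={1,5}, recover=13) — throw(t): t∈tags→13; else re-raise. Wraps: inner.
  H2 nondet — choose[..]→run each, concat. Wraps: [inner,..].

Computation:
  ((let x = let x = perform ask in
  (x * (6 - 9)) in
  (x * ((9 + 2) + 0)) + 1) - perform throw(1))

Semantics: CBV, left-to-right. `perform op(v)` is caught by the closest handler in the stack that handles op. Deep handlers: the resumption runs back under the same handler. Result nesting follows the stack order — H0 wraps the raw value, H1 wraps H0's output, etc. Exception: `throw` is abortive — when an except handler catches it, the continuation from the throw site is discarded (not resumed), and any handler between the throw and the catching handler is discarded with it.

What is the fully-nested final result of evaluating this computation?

Working:
ask @ H0 ⇒ 5
throw(1) @ H1 caught ⇒ 13
H2 returns [13]
= [13]

Answer: [13]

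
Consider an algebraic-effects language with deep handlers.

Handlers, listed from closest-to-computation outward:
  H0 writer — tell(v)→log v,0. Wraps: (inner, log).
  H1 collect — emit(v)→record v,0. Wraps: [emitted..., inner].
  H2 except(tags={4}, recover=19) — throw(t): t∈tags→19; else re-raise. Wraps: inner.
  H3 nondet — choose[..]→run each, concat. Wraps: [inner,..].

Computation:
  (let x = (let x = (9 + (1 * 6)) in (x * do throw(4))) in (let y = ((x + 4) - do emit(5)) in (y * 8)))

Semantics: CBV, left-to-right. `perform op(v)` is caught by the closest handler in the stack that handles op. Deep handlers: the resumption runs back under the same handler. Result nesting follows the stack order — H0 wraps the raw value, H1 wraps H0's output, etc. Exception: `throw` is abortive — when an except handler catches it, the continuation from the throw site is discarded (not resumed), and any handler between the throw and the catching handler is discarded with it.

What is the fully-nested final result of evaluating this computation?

Answer: [19]

Evaluation trace:
throw(4) @ H2 caught ⇒ 19
H3 returns [19]
= [19]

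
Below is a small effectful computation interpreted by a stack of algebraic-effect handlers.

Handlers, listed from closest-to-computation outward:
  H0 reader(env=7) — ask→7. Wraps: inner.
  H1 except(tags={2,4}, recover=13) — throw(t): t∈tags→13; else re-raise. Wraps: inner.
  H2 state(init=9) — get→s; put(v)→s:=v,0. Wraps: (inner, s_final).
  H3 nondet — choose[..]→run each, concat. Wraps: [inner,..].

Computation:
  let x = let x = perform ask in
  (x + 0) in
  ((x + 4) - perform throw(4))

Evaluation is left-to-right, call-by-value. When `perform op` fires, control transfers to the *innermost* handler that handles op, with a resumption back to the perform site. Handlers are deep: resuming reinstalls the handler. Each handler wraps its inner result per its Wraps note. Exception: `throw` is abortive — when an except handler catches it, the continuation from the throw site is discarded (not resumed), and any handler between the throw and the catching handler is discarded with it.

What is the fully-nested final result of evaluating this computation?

Working:
ask @ H0 ⇒ 7
throw(4) @ H1 caught ⇒ 13
H2 returns (13, 9)
H3 returns [(13, 9)]
= [(13, 9)]

Answer: [(13, 9)]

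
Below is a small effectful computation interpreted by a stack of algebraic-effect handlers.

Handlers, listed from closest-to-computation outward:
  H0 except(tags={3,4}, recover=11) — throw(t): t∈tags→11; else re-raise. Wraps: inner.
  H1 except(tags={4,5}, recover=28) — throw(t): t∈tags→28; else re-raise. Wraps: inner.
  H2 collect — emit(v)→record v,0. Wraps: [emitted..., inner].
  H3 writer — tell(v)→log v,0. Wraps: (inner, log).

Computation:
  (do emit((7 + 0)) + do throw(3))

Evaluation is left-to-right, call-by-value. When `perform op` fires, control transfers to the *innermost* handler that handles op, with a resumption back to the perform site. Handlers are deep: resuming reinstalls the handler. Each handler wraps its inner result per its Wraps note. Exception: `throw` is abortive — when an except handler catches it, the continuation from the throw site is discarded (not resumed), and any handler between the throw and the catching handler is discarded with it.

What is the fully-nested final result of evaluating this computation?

Answer: ([7, 11], ())

Working:
emit(7) @ H2 ⇒ out+=7
throw(3) @ H0 caught ⇒ 11
H1 returns 11
H2 returns [7, 11]
H3 returns ([7, 11], ())
= ([7, 11], ())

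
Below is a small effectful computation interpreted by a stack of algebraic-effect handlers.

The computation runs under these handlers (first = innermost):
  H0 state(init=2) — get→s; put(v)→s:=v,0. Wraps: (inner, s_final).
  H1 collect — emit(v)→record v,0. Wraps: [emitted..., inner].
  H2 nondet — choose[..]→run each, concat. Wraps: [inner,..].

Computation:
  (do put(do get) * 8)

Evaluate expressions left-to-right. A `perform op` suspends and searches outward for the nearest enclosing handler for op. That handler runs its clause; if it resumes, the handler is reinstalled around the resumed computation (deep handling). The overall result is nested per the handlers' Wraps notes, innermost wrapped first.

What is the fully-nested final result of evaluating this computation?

Answer: [[(0, 2)]]

Step-by-step:
get @ H0 ⇒ 2
put(2) @ H0 ⇒ s:=2
H0 returns (0, 2)
H1 returns [(0, 2)]
H2 returns [[(0, 2)]]
= [[(0, 2)]]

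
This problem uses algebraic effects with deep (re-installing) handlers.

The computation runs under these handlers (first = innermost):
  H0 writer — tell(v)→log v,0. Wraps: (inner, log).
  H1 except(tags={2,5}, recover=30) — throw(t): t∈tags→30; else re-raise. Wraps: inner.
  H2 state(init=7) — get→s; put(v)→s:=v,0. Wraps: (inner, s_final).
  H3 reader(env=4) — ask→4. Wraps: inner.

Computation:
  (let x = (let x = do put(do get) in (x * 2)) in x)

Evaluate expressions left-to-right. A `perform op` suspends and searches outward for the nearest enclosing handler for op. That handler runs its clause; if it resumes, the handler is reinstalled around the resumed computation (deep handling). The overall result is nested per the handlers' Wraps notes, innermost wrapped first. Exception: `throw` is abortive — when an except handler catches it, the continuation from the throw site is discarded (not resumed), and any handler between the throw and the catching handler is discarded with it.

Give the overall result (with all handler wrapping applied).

Answer: ((0, ()), 7)

Step-by-step:
get @ H2 ⇒ 7
put(7) @ H2 ⇒ s:=7
H0 returns (0, ())
H1 returns (0, ())
H2 returns ((0, ()), 7)
H3 returns ((0, ()), 7)
= ((0, ()), 7)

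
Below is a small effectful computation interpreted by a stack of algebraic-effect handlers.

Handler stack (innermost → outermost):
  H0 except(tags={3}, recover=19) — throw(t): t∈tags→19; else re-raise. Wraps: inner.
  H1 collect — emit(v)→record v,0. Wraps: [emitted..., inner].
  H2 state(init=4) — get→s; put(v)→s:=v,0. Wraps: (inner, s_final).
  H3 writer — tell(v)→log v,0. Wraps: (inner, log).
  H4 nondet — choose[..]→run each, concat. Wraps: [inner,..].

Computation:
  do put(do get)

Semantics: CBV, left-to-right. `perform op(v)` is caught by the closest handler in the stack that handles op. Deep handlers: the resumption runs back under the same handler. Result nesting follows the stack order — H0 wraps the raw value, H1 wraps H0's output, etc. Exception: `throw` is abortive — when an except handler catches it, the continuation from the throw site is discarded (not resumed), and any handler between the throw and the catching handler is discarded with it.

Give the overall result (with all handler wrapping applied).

Answer: [(([0], 4), ())]

Evaluation trace:
get @ H2 ⇒ 4
put(4) @ H2 ⇒ s:=4
H0 returns 0
H1 returns [0]
H2 returns ([0], 4)
H3 returns (([0], 4), ())
H4 returns [(([0], 4), ())]
= [(([0], 4), ())]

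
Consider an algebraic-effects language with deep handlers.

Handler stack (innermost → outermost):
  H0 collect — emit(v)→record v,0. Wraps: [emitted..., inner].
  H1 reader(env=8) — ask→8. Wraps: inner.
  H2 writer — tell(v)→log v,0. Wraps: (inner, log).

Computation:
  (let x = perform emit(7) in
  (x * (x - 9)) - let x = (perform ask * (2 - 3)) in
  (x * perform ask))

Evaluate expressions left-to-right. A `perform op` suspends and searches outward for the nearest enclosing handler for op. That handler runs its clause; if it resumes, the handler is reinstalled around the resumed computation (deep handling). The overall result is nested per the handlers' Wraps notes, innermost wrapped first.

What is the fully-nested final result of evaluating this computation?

Answer: ([7, 64], ())

Step-by-step:
emit(7) @ H0 ⇒ out+=7
ask @ H1 ⇒ 8
ask @ H1 ⇒ 8
H0 returns [7, 64]
H1 returns [7, 64]
H2 returns ([7, 64], ())
= ([7, 64], ())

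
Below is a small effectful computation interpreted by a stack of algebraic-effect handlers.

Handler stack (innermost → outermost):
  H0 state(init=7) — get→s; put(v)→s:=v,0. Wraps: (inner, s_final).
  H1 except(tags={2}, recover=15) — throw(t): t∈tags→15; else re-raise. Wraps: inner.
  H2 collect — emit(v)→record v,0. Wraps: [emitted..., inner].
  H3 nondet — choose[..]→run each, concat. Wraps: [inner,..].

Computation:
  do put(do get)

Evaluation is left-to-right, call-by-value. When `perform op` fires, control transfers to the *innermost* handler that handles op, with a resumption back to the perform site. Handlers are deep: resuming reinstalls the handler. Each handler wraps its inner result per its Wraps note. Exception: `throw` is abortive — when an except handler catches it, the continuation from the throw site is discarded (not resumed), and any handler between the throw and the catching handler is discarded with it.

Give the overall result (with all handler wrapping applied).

Evaluation trace:
get @ H0 ⇒ 7
put(7) @ H0 ⇒ s:=7
H0 returns (0, 7)
H1 returns (0, 7)
H2 returns [(0, 7)]
H3 returns [[(0, 7)]]
= [[(0, 7)]]

Answer: [[(0, 7)]]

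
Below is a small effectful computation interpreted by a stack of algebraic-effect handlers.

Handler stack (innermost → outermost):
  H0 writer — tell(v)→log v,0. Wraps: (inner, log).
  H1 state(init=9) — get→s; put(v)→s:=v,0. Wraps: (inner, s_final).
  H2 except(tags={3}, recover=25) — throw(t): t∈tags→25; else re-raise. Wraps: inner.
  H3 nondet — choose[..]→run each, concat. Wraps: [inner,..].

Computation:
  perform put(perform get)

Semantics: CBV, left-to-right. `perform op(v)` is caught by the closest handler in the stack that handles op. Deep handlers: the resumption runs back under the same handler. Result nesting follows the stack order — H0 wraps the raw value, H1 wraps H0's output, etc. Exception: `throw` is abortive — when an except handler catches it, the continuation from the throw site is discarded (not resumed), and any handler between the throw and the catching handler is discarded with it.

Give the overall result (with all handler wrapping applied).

Answer: [((0, ()), 9)]

Step-by-step:
get @ H1 ⇒ 9
put(9) @ H1 ⇒ s:=9
H0 returns (0, ())
H1 returns ((0, ()), 9)
H2 returns ((0, ()), 9)
H3 returns [((0, ()), 9)]
= [((0, ()), 9)]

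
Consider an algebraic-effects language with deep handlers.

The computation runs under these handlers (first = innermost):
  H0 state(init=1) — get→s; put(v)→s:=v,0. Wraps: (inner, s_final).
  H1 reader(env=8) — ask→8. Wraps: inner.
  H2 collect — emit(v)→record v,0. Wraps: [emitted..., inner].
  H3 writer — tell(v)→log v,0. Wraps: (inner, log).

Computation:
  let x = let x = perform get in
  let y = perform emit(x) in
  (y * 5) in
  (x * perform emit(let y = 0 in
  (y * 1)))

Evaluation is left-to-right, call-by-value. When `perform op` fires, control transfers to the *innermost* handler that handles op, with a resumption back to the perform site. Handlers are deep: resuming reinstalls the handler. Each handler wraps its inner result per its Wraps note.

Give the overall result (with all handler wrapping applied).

Working:
get @ H0 ⇒ 1
emit(1) @ H2 ⇒ out+=1
emit(0) @ H2 ⇒ out+=0
H0 returns (0, 1)
H1 returns (0, 1)
H2 returns [1, 0, (0, 1)]
H3 returns ([1, 0, (0, 1)], ())
= ([1, 0, (0, 1)], ())

Answer: ([1, 0, (0, 1)], ())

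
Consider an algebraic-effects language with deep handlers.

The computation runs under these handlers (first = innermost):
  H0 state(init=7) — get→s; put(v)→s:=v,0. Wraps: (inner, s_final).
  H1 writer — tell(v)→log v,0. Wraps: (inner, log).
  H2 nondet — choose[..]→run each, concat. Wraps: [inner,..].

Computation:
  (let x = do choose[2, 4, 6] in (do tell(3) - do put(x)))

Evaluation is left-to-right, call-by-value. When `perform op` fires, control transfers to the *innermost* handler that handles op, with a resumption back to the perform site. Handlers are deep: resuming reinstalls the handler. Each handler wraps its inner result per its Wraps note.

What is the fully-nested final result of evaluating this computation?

Answer: [((0, 2), (3)), ((0, 4), (3)), ((0, 6), (3))]

Evaluation trace:
choose[2, 4, 6] @ H2
  branch[0] choose=2:
    tell(3) @ H1 ⇒ log+=3
    put(2) @ H0 ⇒ s:=2
    H0 returns (0, 2)
    H1 returns ((0, 2), (3))
    H2 returns [((0, 2), (3))]
  branch[1] choose=4:
    tell(3) @ H1 ⇒ log+=3
    put(4) @ H0 ⇒ s:=4
    H0 returns (0, 4)
    H1 returns ((0, 4), (3))
    H2 returns [((0, 4), (3))]
  branch[2] choose=6:
    tell(3) @ H1 ⇒ log+=3
    put(6) @ H0 ⇒ s:=6
    H0 returns (0, 6)
    H1 returns ((0, 6), (3))
    H2 returns [((0, 6), (3))]
= [((0, 2), (3)), ((0, 4), (3)), ((0, 6), (3))]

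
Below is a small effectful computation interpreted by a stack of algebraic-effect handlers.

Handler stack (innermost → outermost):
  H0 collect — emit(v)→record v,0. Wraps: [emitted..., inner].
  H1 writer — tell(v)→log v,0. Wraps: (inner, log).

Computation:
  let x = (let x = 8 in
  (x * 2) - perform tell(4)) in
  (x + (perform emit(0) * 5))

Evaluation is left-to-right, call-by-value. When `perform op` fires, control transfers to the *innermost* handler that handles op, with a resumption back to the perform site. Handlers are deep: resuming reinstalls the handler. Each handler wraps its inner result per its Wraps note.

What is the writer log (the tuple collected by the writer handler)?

Evaluation trace:
tell(4) @ H1 ⇒ log+=4
emit(0) @ H0 ⇒ out+=0
H0 returns [0, 16]
H1 returns ([0, 16], (4))
= ([0, 16], (4))

Answer: (4)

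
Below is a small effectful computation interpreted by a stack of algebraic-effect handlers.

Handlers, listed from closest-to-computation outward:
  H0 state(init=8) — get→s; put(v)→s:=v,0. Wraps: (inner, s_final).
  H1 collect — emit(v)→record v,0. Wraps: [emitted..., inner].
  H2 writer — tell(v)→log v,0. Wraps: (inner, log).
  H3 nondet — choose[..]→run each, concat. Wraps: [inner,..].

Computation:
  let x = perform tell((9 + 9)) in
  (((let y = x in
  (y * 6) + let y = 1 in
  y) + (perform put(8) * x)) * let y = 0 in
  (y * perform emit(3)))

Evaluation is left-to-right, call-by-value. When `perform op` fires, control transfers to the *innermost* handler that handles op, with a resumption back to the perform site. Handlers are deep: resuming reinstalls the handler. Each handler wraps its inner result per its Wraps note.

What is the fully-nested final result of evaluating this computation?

Evaluation trace:
tell(18) @ H2 ⇒ log+=18
put(8) @ H0 ⇒ s:=8
emit(3) @ H1 ⇒ out+=3
H0 returns (0, 8)
H1 returns [3, (0, 8)]
H2 returns ([3, (0, 8)], (18))
H3 returns [([3, (0, 8)], (18))]
= [([3, (0, 8)], (18))]

Answer: [([3, (0, 8)], (18))]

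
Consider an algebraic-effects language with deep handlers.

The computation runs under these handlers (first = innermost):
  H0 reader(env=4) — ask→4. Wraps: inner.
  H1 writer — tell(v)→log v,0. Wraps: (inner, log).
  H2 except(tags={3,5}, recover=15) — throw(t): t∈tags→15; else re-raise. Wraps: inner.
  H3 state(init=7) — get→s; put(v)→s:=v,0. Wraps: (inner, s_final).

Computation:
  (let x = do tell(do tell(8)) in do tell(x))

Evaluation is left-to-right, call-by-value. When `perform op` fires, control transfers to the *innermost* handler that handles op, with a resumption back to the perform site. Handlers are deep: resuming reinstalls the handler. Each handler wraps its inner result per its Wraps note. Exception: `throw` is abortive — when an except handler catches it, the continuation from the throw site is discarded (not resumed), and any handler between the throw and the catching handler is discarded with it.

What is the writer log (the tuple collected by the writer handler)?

Answer: (8, 0, 0)

Step-by-step:
tell(8) @ H1 ⇒ log+=8
tell(0) @ H1 ⇒ log+=0
tell(0) @ H1 ⇒ log+=0
H0 returns 0
H1 returns (0, (8, 0, 0))
H2 returns (0, (8, 0, 0))
H3 returns ((0, (8, 0, 0)), 7)
= ((0, (8, 0, 0)), 7)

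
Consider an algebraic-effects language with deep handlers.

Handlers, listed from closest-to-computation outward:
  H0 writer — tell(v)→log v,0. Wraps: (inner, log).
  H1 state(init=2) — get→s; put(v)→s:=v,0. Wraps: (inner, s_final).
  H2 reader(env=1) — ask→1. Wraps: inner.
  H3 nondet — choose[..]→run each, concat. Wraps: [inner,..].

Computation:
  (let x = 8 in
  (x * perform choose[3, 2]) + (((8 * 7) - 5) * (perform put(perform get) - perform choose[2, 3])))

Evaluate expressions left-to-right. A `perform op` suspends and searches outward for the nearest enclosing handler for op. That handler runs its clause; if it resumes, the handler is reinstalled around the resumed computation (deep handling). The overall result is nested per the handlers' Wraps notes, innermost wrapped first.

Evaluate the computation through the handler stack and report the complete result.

Evaluation trace:
choose[3, 2] @ H3
  branch[0] choose=3:
    get @ H1 ⇒ 2
    put(2) @ H1 ⇒ s:=2
    choose[2, 3] @ H3
      branch[0] choose=2:
        H0 returns (-78, ())
        H1 returns ((-78, ()), 2)
        H2 returns ((-78, ()), 2)
        H3 returns [((-78, ()), 2)]
      branch[1] choose=3:
        H0 returns (-129, ())
        H1 returns ((-129, ()), 2)
        H2 returns ((-129, ()), 2)
        H3 returns [((-129, ()), 2)]
  branch[1] choose=2:
    get @ H1 ⇒ 2
    put(2) @ H1 ⇒ s:=2
    choose[2, 3] @ H3
      branch[0] choose=2:
        H0 returns (-86, ())
        H1 returns ((-86, ()), 2)
        H2 returns ((-86, ()), 2)
        H3 returns [((-86, ()), 2)]
      branch[1] choose=3:
        H0 returns (-137, ())
        H1 returns ((-137, ()), 2)
        H2 returns ((-137, ()), 2)
        H3 returns [((-137, ()), 2)]
= [((-78, ()), 2), ((-129, ()), 2), ((-86, ()), 2), ((-137, ()), 2)]

Answer: [((-78, ()), 2), ((-129, ()), 2), ((-86, ()), 2), ((-137, ()), 2)]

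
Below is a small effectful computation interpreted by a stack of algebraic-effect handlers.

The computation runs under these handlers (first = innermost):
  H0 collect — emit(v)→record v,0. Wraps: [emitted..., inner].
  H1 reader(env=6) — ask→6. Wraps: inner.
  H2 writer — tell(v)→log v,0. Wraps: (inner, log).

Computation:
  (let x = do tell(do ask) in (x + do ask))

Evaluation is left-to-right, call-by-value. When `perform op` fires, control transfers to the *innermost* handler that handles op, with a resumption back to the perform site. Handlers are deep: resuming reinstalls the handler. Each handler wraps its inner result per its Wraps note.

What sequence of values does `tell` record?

Answer: (6)

Step-by-step:
ask @ H1 ⇒ 6
tell(6) @ H2 ⇒ log+=6
ask @ H1 ⇒ 6
H0 returns [6]
H1 returns [6]
H2 returns ([6], (6))
= ([6], (6))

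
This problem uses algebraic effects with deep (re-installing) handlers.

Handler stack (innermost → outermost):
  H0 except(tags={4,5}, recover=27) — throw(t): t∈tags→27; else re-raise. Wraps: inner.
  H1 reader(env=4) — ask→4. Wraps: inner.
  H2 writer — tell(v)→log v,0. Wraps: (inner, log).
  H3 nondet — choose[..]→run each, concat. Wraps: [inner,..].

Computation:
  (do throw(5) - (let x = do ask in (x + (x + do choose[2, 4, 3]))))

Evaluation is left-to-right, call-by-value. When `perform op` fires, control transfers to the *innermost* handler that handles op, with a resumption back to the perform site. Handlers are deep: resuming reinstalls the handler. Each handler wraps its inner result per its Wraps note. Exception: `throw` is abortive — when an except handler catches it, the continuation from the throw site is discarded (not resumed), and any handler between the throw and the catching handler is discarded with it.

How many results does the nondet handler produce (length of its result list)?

Evaluation trace:
throw(5) @ H0 caught ⇒ 27
H1 returns 27
H2 returns (27, ())
H3 returns [(27, ())]
= [(27, ())]

Answer: 1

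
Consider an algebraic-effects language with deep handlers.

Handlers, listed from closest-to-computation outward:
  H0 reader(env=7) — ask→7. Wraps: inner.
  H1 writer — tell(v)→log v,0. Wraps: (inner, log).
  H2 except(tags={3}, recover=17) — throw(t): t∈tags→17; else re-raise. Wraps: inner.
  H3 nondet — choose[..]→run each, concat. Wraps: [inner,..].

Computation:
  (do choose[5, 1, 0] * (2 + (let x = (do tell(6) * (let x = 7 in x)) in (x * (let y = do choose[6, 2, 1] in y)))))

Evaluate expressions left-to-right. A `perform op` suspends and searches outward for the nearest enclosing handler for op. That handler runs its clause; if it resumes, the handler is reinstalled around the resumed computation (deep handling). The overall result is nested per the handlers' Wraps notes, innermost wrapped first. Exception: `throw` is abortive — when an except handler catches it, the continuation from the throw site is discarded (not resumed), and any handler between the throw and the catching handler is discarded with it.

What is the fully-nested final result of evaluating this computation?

Step-by-step:
choose[5, 1, 0] @ H3
  branch[0] choose=5:
    tell(6) @ H1 ⇒ log+=6
    choose[6, 2, 1] @ H3
      branch[0] choose=6:
        H0 returns 10
        H1 returns (10, (6))
        H2 returns (10, (6))
        H3 returns [(10, (6))]
      branch[1] choose=2:
        H0 returns 10
        H1 returns (10, (6))
        H2 returns (10, (6))
        H3 returns [(10, (6))]
      branch[2] choose=1:
        H0 returns 10
        H1 returns (10, (6))
        H2 returns (10, (6))
        H3 returns [(10, (6))]
  branch[1] choose=1:
    tell(6) @ H1 ⇒ log+=6
    choose[6, 2, 1] @ H3
      branch[0] choose=6:
        H0 returns 2
        H1 returns (2, (6))
        H2 returns (2, (6))
        H3 returns [(2, (6))]
      branch[1] choose=2:
        H0 returns 2
        H1 returns (2, (6))
        H2 returns (2, (6))
        H3 returns [(2, (6))]
      branch[2] choose=1:
        H0 returns 2
        H1 returns (2, (6))
        H2 returns (2, (6))
        H3 returns [(2, (6))]
  branch[2] choose=0:
    tell(6) @ H1 ⇒ log+=6
    choose[6, 2, 1] @ H3
      branch[0] choose=6:
        H0 returns 0
        H1 returns (0, (6))
        H2 returns (0, (6))
        H3 returns [(0, (6))]
      branch[1] choose=2:
        H0 returns 0
        H1 returns (0, (6))
        H2 returns (0, (6))
        H3 returns [(0, (6))]
      branch[2] choose=1:
        H0 returns 0
        H1 returns (0, (6))
        H2 returns (0, (6))
        H3 returns [(0, (6))]
= [(10, (6)), (10, (6)), (10, (6)), (2, (6)), (2, (6)), (2, (6)), (0, (6)), (0, (6)), (0, (6))]

Answer: [(10, (6)), (10, (6)), (10, (6)), (2, (6)), (2, (6)), (2, (6)), (0, (6)), (0, (6)), (0, (6))]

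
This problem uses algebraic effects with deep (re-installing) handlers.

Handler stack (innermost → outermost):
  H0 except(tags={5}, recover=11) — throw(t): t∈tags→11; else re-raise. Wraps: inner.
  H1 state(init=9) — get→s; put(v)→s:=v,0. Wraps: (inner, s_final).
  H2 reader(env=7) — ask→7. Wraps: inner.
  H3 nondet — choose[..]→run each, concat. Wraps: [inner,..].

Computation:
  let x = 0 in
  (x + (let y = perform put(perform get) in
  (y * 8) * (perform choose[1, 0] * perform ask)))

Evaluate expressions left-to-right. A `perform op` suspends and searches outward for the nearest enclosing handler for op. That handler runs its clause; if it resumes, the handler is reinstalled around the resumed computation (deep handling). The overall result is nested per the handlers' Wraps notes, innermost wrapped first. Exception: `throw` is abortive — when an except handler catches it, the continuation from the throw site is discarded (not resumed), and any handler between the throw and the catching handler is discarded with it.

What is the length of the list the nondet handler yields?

Step-by-step:
get @ H1 ⇒ 9
put(9) @ H1 ⇒ s:=9
choose[1, 0] @ H3
  branch[0] choose=1:
    ask @ H2 ⇒ 7
    H0 returns 0
    H1 returns (0, 9)
    H2 returns (0, 9)
    H3 returns [(0, 9)]
  branch[1] choose=0:
    ask @ H2 ⇒ 7
    H0 returns 0
    H1 returns (0, 9)
    H2 returns (0, 9)
    H3 returns [(0, 9)]
= [(0, 9), (0, 9)]

Answer: 2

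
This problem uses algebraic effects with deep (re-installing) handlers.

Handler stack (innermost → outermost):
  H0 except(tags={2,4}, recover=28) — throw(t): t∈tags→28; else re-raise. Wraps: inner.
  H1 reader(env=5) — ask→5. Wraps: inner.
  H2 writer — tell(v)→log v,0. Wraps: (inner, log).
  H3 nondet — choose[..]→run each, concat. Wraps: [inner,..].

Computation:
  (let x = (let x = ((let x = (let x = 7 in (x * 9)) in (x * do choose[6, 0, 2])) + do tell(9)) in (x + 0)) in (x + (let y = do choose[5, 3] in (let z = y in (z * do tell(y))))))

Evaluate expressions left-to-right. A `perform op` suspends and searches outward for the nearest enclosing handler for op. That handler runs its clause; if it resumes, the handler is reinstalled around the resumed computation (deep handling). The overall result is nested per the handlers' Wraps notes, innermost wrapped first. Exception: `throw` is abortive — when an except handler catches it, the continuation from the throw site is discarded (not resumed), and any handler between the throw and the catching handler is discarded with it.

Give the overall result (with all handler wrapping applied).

Answer: [(378, (9, 5)), (378, (9, 3)), (0, (9, 5)), (0, (9, 3)), (126, (9, 5)), (126, (9, 3))]

Evaluation trace:
choose[6, 0, 2] @ H3
  branch[0] choose=6:
    tell(9) @ H2 ⇒ log+=9
    choose[5, 3] @ H3
      branch[0] choose=5:
        tell(5) @ H2 ⇒ log+=5
        H0 returns 378
        H1 returns 378
        H2 returns (378, (9, 5))
        H3 returns [(378, (9, 5))]
      branch[1] choose=3:
        tell(3) @ H2 ⇒ log+=3
        H0 returns 378
        H1 returns 378
        H2 returns (378, (9, 3))
        H3 returns [(378, (9, 3))]
  branch[1] choose=0:
    tell(9) @ H2 ⇒ log+=9
    choose[5, 3] @ H3
      branch[0] choose=5:
        tell(5) @ H2 ⇒ log+=5
        H0 returns 0
        H1 returns 0
        H2 returns (0, (9, 5))
        H3 returns [(0, (9, 5))]
      branch[1] choose=3:
        tell(3) @ H2 ⇒ log+=3
        H0 returns 0
        H1 returns 0
        H2 returns (0, (9, 3))
        H3 returns [(0, (9, 3))]
  branch[2] choose=2:
    tell(9) @ H2 ⇒ log+=9
    choose[5, 3] @ H3
      branch[0] choose=5:
        tell(5) @ H2 ⇒ log+=5
        H0 returns 126
        H1 returns 126
        H2 returns (126, (9, 5))
        H3 returns [(126, (9, 5))]
      branch[1] choose=3:
        tell(3) @ H2 ⇒ log+=3
        H0 returns 126
        H1 returns 126
        H2 returns (126, (9, 3))
        H3 returns [(126, (9, 3))]
= [(378, (9, 5)), (378, (9, 3)), (0, (9, 5)), (0, (9, 3)), (126, (9, 5)), (126, (9, 3))]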